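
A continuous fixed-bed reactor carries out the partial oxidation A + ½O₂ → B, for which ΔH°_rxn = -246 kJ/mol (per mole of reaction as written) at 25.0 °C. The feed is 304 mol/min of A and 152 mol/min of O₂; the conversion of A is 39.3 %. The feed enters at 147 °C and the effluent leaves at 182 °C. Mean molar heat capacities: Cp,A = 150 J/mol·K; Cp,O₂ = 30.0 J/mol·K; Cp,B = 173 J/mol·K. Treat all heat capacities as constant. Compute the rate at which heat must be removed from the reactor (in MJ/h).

Q_out = 1650 MJ/h

Extent of reaction ξ = 0.393 × 304 = 119.47 mol/min
Reaction term: ξ·ΔH°_rxn = 119.47 × -246 = -29390 kJ/min
Sensible, feed 147→25 °C: -6119.5 kJ/min
Outlet flows (mol/min): A 184.53, O₂ 92.264, B 119.47
Sensible, products 25→182 °C: 8025.2 kJ/min
Q = ΔH = -27484 kJ/min = -458.07 kW
Heat removed = 1649.1 MJ/h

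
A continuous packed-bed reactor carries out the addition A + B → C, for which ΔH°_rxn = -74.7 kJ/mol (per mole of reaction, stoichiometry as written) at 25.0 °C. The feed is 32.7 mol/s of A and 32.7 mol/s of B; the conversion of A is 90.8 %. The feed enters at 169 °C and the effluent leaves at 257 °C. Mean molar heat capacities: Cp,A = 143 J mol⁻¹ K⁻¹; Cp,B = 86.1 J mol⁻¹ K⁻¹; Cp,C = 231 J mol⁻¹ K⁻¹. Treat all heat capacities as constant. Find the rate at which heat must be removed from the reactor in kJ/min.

Q_out = 92700 kJ/min

Extent of reaction ξ = 0.908 × 32.7 = 29.692 mol/s
Reaction term: ξ·ΔH°_rxn = 29.692 × -74.7 = -2218 kJ/s
Sensible, feed 169→25 °C: -1078.8 kJ/s
Outlet flows (mol/s): A 3.0084, B 3.0084, C 29.692
Sensible, products 25→257 °C: 1751.1 kJ/s
Q = ΔH = -1545.6 kJ/s = -1545.6 kW
Heat removed = 92737 kJ/min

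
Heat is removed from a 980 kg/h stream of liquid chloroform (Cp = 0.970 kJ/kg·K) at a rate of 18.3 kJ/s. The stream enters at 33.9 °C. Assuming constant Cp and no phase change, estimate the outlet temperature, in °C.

Q = 18.3 kJ/s = 65880 kJ/h
ΔT = Q/(ṁ·Cp) = 65880/(980×0.970) = 69.304 K
T_out = 33.9 − 69.304 = -35.404 °C

T_out = -35.4 °C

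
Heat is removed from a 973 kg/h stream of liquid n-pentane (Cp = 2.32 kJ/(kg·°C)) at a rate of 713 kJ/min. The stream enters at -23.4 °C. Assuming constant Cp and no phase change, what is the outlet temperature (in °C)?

T_out = -42.4 °C

Q = 713 kJ/min = 42780 kJ/h
ΔT = Q/(ṁ·Cp) = 42780/(973×2.32) = 18.951 K
T_out = -23.4 − 18.951 = -42.351 °C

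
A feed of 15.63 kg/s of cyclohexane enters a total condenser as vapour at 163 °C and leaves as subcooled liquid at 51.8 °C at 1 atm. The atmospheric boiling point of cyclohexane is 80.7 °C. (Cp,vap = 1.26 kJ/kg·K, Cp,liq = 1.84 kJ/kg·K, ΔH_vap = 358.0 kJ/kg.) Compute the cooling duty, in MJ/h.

Q_c = 29000 MJ/h

vapour 163→80.7 °C: -103.7 kJ/kg
condensation at 80.7 °C: -358 kJ/kg
liquid 80.7→51.8 °C: -53.176 kJ/kg
Δh = -103.7 + -358 + -53.176 = -514.87 kJ/kg
Q = ṁ·Δh = 15.63 kg/s × -514.87 kJ/kg = -8047.5 kJ/s
|Q| = 8047.5 kW = 28971 MJ/h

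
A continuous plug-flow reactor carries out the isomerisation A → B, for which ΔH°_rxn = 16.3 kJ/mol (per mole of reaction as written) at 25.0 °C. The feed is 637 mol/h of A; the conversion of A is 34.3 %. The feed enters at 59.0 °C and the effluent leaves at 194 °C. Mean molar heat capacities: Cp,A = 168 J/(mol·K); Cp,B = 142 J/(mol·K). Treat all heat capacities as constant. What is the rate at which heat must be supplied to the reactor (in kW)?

Extent of reaction ξ = 0.343 × 637 = 218.49 mol/h
Reaction term: ξ·ΔH°_rxn = 218.49 × 16.3 = 3561.4 kJ/h
Sensible, feed 59.0→25 °C: -3638.5 kJ/h
Outlet flows (mol/h): A 418.51, B 218.49
Sensible, products 25→194 °C: 17126 kJ/h
Q = ΔH = 17049 kJ/h = 4.7357 kW
Heat supplied = 4.7357 kW

Q_in = 4.74 kW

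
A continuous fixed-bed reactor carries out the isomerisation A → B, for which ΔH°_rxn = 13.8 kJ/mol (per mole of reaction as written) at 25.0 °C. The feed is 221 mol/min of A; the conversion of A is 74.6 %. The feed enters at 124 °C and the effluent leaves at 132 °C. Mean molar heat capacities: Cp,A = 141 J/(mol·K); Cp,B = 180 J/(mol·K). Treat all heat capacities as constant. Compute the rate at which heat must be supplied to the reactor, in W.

Q_in = 53500 W

Extent of reaction ξ = 0.746 × 221 = 164.87 mol/min
Reaction term: ξ·ΔH°_rxn = 164.87 × 13.8 = 2275.2 kJ/min
Sensible, feed 124→25 °C: -3084.9 kJ/min
Outlet flows (mol/min): A 56.134, B 164.87
Sensible, products 25→132 °C: 4022.2 kJ/min
Q = ΔH = 3212.4 kJ/min = 53.54 kW
Heat supplied = 53540 W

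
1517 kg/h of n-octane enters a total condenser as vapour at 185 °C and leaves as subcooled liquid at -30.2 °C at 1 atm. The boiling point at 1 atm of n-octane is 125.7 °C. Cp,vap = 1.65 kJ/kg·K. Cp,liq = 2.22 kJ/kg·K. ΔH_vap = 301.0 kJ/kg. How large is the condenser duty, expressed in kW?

Q_c = 314 kW

vapour 185→125.7 °C: -97.845 kJ/kg
condensation at 125.7 °C: -301 kJ/kg
liquid 125.7→-30.2 °C: -346.1 kJ/kg
Δh = -97.845 + -301 + -346.1 = -744.94 kJ/kg
Q = ṁ·Δh = 1517 kg/h × -744.94 kJ/kg = -1.1301e+06 kJ/h
|Q| = 313.91 kW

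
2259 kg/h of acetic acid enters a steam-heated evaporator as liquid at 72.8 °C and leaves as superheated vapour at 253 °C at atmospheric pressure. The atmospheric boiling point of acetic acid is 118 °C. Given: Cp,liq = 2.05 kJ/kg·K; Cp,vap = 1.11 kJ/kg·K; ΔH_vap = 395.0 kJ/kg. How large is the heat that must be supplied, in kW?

liquid 72.8→118 °C: 92.66 kJ/kg
vaporisation at 118 °C: 395 kJ/kg
vapour 118→253 °C: 149.85 kJ/kg
Δh = 92.66 + 395 + 149.85 = 637.51 kJ/kg
Q = ṁ·Δh = 2259 kg/h × 637.51 kJ/kg = 1.4401e+06 kJ/h
|Q| = 400.04 kW

Q = 400 kW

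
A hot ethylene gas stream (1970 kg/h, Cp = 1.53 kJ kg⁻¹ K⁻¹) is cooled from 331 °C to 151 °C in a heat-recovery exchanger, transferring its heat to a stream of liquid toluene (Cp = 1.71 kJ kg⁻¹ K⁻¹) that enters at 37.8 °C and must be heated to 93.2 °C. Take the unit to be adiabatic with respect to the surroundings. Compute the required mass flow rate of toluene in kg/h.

Heat released by hot stream: Q = 1970 × 1.53 × (331 − 151) = 542540 kJ/h
Energy balance on cold side (adiabatic exchanger): Q = ṁ_c·Cp_c·(T_c,out − T_c,in)
ṁ_c = 542540 / [1.71 × (93.2 − 37.8)] = 5727 kg/h

ṁ_c = 5730 kg/h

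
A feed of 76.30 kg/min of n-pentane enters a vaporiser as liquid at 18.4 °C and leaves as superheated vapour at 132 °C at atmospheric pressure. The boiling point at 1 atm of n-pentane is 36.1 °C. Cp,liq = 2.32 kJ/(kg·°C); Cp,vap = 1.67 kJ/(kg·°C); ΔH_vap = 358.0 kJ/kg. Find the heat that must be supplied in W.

liquid 18.4→36.1 °C: 41.064 kJ/kg
vaporisation at 36.1 °C: 358 kJ/kg
vapour 36.1→132 °C: 160.15 kJ/kg
Δh = 41.064 + 358 + 160.15 = 559.22 kJ/kg
Q = ṁ·Δh = 76.30 kg/min × 559.22 kJ/kg = 42668 kJ/min
|Q| = 711.14 kW = 711140 W

Q = 711000 W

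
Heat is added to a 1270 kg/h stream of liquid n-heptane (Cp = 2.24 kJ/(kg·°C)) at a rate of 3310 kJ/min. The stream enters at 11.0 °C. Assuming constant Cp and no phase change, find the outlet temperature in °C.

T_out = 80.8 °C

Q = 3310 kJ/min = 198600 kJ/h
ΔT = Q/(ṁ·Cp) = 198600/(1270×2.24) = 69.812 K
T_out = 11.0 + 69.812 = 80.812 °C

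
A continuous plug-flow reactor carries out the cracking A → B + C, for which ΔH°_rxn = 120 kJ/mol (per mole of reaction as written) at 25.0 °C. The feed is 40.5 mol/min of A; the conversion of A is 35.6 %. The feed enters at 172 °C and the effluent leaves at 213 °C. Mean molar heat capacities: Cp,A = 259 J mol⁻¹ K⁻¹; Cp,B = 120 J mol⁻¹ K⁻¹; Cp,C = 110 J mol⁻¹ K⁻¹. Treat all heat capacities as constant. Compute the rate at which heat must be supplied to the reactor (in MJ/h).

Q_in = 125 MJ/h

Extent of reaction ξ = 0.356 × 40.5 = 14.418 mol/min
Reaction term: ξ·ΔH°_rxn = 14.418 × 120 = 1730.2 kJ/min
Sensible, feed 172→25 °C: -1542 kJ/min
Outlet flows (mol/min): A 26.082, B 14.418, C 14.418
Sensible, products 25→213 °C: 1893.4 kJ/min
Q = ΔH = 2081.6 kJ/min = 34.694 kW
Heat supplied = 124.9 MJ/h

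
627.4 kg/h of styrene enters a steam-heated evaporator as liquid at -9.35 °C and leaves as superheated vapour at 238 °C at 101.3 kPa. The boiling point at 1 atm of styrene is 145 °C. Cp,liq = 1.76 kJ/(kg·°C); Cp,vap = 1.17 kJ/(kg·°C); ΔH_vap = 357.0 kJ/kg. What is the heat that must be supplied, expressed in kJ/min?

liquid -9.35→145 °C: 271.66 kJ/kg
vaporisation at 145 °C: 357 kJ/kg
vapour 145→238 °C: 108.81 kJ/kg
Δh = 271.66 + 357 + 108.81 = 737.47 kJ/kg
Q = ṁ·Δh = 627.4 kg/h × 737.47 kJ/kg = 462690 kJ/h
|Q| = 128.52 kW = 7711.4 kJ/min

Q = 7710 kJ/min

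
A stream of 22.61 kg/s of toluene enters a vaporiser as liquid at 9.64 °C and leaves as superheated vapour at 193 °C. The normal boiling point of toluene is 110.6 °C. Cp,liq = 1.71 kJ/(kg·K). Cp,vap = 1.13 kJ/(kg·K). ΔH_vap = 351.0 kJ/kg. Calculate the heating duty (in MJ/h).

Q = 50200 MJ/h

liquid 9.64→110.6 °C: 172.64 kJ/kg
vaporisation at 110.6 °C: 351 kJ/kg
vapour 110.6→193 °C: 93.112 kJ/kg
Δh = 172.64 + 351 + 93.112 = 616.75 kJ/kg
Q = ṁ·Δh = 22.61 kg/s × 616.75 kJ/kg = 13945 kJ/s
|Q| = 13945 kW = 50201 MJ/h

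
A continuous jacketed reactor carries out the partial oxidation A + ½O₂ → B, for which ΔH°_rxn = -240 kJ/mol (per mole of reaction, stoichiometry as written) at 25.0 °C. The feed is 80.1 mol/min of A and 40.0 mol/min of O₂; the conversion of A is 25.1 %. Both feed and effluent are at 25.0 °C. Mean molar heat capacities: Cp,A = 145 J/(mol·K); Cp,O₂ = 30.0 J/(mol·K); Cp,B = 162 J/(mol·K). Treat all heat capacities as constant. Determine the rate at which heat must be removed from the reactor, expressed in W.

Q_out = 80400 W

Extent of reaction ξ = 0.251 × 80.1 = 20.105 mol/min
Reaction term: ξ·ΔH°_rxn = 20.105 × -240 = -4825.2 kJ/min
Q = ΔH = -4825.2 kJ/min = -80.42 kW
Heat removed = 80420 W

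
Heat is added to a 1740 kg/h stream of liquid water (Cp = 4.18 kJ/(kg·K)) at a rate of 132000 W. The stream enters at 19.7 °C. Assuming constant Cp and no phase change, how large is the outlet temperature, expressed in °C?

T_out = 85.0 °C

Q = 132000 W = 475200 kJ/h
ΔT = Q/(ṁ·Cp) = 475200/(1740×4.18) = 65.336 K
T_out = 19.7 + 65.336 = 85.036 °C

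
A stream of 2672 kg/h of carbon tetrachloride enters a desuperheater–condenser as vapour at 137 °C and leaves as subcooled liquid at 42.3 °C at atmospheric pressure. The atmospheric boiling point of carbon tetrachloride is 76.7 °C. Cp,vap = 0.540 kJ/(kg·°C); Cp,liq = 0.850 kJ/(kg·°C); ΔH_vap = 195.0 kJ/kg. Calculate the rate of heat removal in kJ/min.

Q_c = 11400 kJ/min

vapour 137→76.7 °C: -32.562 kJ/kg
condensation at 76.7 °C: -195 kJ/kg
liquid 76.7→42.3 °C: -29.24 kJ/kg
Δh = -32.562 + -195 + -29.24 = -256.8 kJ/kg
Q = ṁ·Δh = 2672 kg/h × -256.8 kJ/kg = -686170 kJ/h
|Q| = 190.6 kW = 11436 kJ/min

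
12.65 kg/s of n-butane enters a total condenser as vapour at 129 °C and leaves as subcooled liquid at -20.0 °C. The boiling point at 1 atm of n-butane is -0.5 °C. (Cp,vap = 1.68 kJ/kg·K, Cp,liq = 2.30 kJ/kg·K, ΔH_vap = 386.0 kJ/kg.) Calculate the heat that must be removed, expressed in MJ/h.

vapour 129→-0.5 °C: -217.56 kJ/kg
condensation at -0.5 °C: -386 kJ/kg
liquid -0.5→-20.0 °C: -44.85 kJ/kg
Δh = -217.56 + -386 + -44.85 = -648.41 kJ/kg
Q = ṁ·Δh = 12.65 kg/s × -648.41 kJ/kg = -8202.4 kJ/s
|Q| = 8202.4 kW = 29529 MJ/h

Q_c = 29500 MJ/h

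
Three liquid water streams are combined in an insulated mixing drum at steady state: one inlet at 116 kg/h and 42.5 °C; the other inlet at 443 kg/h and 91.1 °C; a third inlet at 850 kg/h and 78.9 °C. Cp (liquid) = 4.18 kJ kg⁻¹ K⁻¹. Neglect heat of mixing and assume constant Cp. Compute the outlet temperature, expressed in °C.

T_out = 79.7 °C

Energy balance with Q = 0: Σ ṁᵢCp,ᵢ(T_out − Tᵢ) = 0
T_out = Σ ṁᵢCp,ᵢTᵢ / Σ ṁᵢCp,ᵢ
      = 469630 / 5889.6 = 79.739 °C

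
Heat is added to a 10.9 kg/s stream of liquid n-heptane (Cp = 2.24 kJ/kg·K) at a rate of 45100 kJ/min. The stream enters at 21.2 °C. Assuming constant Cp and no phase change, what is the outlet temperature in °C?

Q = 45100 kJ/min = 751.67 kJ/s
ΔT = Q/(ṁ·Cp) = 751.67/(10.9×2.24) = 30.786 K
T_out = 21.2 + 30.786 = 51.986 °C

T_out = 52.0 °C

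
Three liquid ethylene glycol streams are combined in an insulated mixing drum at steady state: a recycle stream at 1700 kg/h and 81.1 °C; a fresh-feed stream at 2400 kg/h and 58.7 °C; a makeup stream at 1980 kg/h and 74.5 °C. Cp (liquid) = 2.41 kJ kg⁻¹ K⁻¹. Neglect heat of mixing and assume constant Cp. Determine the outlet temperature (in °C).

T_out = 70.1 °C

No heat crosses the boundary, so H_out = H_in.
T_out = Σ ṁᵢCp,ᵢTᵢ / Σ ṁᵢCp,ᵢ
      = 1.0273e+06 / 14653 = 70.109 °C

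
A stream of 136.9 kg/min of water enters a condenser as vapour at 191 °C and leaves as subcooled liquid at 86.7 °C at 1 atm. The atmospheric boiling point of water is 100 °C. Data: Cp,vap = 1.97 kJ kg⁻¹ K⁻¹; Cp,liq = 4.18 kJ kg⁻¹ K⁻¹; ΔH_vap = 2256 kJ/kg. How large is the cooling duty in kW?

vapour 191→100 °C: -179.27 kJ/kg
condensation at 100 °C: -2256 kJ/kg
liquid 100→86.7 °C: -55.594 kJ/kg
Δh = -179.27 + -2256 + -55.594 = -2490.9 kJ/kg
Q = ṁ·Δh = 136.9 kg/min × -2490.9 kJ/kg = -341000 kJ/min
|Q| = 5683.3 kW

Q_c = 5680 kW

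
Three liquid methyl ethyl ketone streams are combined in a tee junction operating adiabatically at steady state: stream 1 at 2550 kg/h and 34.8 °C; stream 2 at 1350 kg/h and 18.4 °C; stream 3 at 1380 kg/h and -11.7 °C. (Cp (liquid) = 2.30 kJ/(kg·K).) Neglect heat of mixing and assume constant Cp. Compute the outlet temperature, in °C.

Energy balance with Q = 0: Σ ṁᵢCp,ᵢ(T_out − Tᵢ) = 0
T_out = Σ ṁᵢCp,ᵢTᵢ / Σ ṁᵢCp,ᵢ
      = 224100 / 12144 = 18.453 °C

T_out = 18.5 °C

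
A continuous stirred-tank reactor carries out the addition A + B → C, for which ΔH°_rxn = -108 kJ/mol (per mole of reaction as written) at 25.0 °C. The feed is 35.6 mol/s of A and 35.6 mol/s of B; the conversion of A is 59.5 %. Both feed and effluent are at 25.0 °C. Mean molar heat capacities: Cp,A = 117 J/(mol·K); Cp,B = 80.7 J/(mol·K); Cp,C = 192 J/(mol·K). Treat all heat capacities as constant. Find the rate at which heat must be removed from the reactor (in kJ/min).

Q_out = 137000 kJ/min

Extent of reaction ξ = 0.595 × 35.6 = 21.182 mol/s
Reaction term: ξ·ΔH°_rxn = 21.182 × -108 = -2287.7 kJ/s
Q = ΔH = -2287.7 kJ/s = -2287.7 kW
Heat removed = 137260 kJ/min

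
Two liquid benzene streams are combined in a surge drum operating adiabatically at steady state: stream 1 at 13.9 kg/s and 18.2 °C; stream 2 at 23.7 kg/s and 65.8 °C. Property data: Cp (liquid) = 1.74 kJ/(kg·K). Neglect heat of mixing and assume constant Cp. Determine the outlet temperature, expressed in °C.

T_out = 48.2 °C

Adiabatic, steady state ⇒ Σ ṁᵢCp,ᵢ(T_out − Tᵢ) = 0
T_out = Σ ṁᵢCp,ᵢTᵢ / Σ ṁᵢCp,ᵢ
      = 3153.6 / 65.424 = 48.203 °C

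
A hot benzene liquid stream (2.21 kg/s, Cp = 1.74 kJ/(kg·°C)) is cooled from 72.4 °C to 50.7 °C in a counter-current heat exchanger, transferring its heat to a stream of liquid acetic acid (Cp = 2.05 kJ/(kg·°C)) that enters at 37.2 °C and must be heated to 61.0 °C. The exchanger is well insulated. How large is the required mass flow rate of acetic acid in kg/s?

Heat released by hot stream: Q = 2.21 × 1.74 × (72.4 − 50.7) = 83.445 kJ/s
Energy balance on cold side (adiabatic exchanger): Q = ṁ_c·Cp_c·(T_c,out − T_c,in)
ṁ_c = 83.445 / [2.05 × (61.0 − 37.2)] = 1.7103 kg/s

ṁ_c = 1.71 kg/s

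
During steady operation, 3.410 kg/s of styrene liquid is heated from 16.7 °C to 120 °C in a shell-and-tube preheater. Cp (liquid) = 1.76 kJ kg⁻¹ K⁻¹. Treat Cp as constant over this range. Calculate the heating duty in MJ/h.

Q = 2230 MJ/h

Q = ṁ·Cp·ΔT = 3.410 × 1.76 × (120 − 16.7) = 619.97 kJ/s
Heating duty = 2231.9 MJ/h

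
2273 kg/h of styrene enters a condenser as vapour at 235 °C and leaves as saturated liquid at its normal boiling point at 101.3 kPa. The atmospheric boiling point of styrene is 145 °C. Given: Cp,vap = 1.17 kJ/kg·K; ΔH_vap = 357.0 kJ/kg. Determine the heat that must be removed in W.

vapour 235→145 °C: -105.3 kJ/kg
condensation at 145 °C: -357 kJ/kg
Δh = -105.3 + -357 = -462.3 kJ/kg
Q = ṁ·Δh = 2273 kg/h × -462.3 kJ/kg = -1.0508e+06 kJ/h
|Q| = 291.89 kW = 291890 W

Q_c = 292000 W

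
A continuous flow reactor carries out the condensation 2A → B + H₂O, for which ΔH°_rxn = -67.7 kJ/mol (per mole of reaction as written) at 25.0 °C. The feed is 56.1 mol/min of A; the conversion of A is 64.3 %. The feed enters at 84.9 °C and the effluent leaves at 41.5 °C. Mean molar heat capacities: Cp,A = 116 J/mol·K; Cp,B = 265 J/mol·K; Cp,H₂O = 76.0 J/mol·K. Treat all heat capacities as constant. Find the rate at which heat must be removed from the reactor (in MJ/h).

Extent of reaction ξ = 0.643 × 56.1 / 2 = 18.036 mol/min
Reaction term: ξ·ΔH°_rxn = 18.036 × -67.7 = -1221 kJ/min
Sensible, feed 84.9→25 °C: -389.81 kJ/min
Outlet flows (mol/min): A 20.028, B 18.036, H₂O 18.036
Sensible, products 25→41.5 °C: 139.81 kJ/min
Q = ΔH = -1471 kJ/min = -24.517 kW
Heat removed = 88.262 MJ/h

Q_out = 88.3 MJ/h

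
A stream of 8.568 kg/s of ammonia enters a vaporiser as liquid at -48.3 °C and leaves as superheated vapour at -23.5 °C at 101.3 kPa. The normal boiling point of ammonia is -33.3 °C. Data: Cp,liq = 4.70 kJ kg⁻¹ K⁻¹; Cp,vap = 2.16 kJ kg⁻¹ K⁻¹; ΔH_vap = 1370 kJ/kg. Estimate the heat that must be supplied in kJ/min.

liquid -48.3→-33.3 °C: 70.5 kJ/kg
vaporisation at -33.3 °C: 1370 kJ/kg
vapour -33.3→-23.5 °C: 21.168 kJ/kg
Δh = 70.5 + 1370 + 21.168 = 1461.7 kJ/kg
Q = ṁ·Δh = 8.568 kg/s × 1461.7 kJ/kg = 12524 kJ/s
|Q| = 12524 kW = 751410 kJ/min

Q = 751000 kJ/min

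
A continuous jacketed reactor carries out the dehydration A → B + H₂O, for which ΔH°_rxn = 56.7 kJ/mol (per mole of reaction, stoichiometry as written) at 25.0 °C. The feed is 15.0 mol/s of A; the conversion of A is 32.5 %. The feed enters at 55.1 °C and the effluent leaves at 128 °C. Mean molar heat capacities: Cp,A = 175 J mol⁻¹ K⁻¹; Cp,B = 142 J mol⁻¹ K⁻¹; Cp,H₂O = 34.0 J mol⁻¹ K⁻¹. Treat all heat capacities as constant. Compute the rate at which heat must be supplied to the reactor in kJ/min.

Extent of reaction ξ = 0.325 × 15.0 = 4.875 mol/s
Reaction term: ξ·ΔH°_rxn = 4.875 × 56.7 = 276.41 kJ/s
Sensible, feed 55.1→25 °C: -79.013 kJ/s
Outlet flows (mol/s): A 10.125, B 4.875, H₂O 4.875
Sensible, products 25→128 °C: 270.88 kJ/s
Q = ΔH = 468.28 kJ/s = 468.28 kW
Heat supplied = 28097 kJ/min

Q_in = 28100 kJ/min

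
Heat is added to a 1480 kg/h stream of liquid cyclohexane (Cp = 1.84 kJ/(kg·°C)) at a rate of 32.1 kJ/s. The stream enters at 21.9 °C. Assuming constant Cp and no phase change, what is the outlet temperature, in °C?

T_out = 64.3 °C

Q = 32.1 kJ/s = 115560 kJ/h
ΔT = Q/(ṁ·Cp) = 115560/(1480×1.84) = 42.435 K
T_out = 21.9 + 42.435 = 64.335 °C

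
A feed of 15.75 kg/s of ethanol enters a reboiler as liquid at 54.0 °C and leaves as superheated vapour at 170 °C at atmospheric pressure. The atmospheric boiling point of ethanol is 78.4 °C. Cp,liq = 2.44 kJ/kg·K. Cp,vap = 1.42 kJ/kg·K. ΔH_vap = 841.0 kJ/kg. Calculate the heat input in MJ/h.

liquid 54.0→78.4 °C: 59.536 kJ/kg
vaporisation at 78.4 °C: 841 kJ/kg
vapour 78.4→170 °C: 130.07 kJ/kg
Δh = 59.536 + 841 + 130.07 = 1030.6 kJ/kg
Q = ṁ·Δh = 15.75 kg/s × 1030.6 kJ/kg = 16232 kJ/s
|Q| = 16232 kW = 58435 MJ/h

Q = 58400 MJ/h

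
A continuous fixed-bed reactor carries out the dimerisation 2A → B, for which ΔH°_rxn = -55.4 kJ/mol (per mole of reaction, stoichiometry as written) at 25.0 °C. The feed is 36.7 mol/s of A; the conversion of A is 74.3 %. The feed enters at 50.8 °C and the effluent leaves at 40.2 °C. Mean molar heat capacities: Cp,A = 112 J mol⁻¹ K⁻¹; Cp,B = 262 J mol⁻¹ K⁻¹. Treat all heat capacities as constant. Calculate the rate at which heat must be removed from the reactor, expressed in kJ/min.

Extent of reaction ξ = 0.743 × 36.7 / 2 = 13.634 mol/s
Reaction term: ξ·ΔH°_rxn = 13.634 × -55.4 = -755.33 kJ/s
Sensible, feed 50.8→25 °C: -106.05 kJ/s
Outlet flows (mol/s): A 9.4319, B 13.634
Sensible, products 25→40.2 °C: 70.353 kJ/s
Q = ΔH = -791.02 kJ/s = -791.02 kW
Heat removed = 47461 kJ/min

Q_out = 47500 kJ/min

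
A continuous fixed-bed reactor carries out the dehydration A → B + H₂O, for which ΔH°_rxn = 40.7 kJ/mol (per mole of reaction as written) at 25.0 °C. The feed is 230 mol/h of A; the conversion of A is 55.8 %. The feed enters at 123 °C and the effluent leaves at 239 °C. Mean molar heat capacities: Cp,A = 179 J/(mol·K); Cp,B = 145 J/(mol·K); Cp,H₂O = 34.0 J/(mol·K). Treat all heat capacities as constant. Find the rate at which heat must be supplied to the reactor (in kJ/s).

Q_in = 2.78 kJ/s

Extent of reaction ξ = 0.558 × 230 = 128.34 mol/h
Reaction term: ξ·ΔH°_rxn = 128.34 × 40.7 = 5223.4 kJ/h
Sensible, feed 123→25 °C: -4034.7 kJ/h
Outlet flows (mol/h): A 101.66, B 128.34, H₂O 128.34
Sensible, products 25→239 °C: 8810.4 kJ/h
Q = ΔH = 9999.2 kJ/h = 2.7775 kW
Heat supplied = 2.7775 kJ/s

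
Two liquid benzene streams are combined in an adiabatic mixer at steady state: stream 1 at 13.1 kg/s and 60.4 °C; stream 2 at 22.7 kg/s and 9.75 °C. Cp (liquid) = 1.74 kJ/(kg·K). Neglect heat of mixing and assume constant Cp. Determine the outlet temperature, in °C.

Adiabatic, steady state ⇒ Σ ṁᵢCp,ᵢ(T_out − Tᵢ) = 0
Σ ṁᵢCp,ᵢTᵢ = 13.1×1.74×60.4 + 22.7×1.74×9.75 = 1761.9
Σ ṁᵢCp,ᵢ = 13.1×1.74 + 22.7×1.74 = 62.292
T_out = 1761.9 / 62.292 = 28.284 °C

T_out = 28.3 °C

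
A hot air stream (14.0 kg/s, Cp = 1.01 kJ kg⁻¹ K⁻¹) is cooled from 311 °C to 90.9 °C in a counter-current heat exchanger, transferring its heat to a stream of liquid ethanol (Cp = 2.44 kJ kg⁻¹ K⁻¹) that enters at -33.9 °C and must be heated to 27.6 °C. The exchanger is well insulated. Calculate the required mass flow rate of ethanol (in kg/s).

Heat released by hot stream: Q = 14.0 × 1.01 × (311 − 90.9) = 3112.2 kJ/s
Energy balance on cold side (adiabatic exchanger): Q = ṁ_c·Cp_c·(T_c,out − T_c,in)
ṁ_c = 3112.2 / [2.44 × (27.6 − -33.9)] = 20.74 kg/s

ṁ_c = 20.7 kg/s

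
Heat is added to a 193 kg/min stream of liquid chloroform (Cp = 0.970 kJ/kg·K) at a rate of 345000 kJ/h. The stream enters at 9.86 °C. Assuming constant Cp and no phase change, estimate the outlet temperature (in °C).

T_out = 40.6 °C

Q = 345000 kJ/h = 5750 kJ/min
ΔT = Q/(ṁ·Cp) = 5750/(193×0.970) = 30.714 K
T_out = 9.86 + 30.714 = 40.574 °C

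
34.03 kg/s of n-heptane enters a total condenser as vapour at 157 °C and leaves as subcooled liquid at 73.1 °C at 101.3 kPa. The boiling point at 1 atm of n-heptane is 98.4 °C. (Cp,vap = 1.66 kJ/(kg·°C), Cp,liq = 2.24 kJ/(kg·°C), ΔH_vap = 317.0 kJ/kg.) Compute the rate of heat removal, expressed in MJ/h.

vapour 157→98.4 °C: -97.276 kJ/kg
condensation at 98.4 °C: -317 kJ/kg
liquid 98.4→73.1 °C: -56.672 kJ/kg
Δh = -97.276 + -317 + -56.672 = -470.95 kJ/kg
Q = ṁ·Δh = 34.03 kg/s × -470.95 kJ/kg = -16026 kJ/s
|Q| = 16026 kW = 57695 MJ/h

Q_c = 57700 MJ/h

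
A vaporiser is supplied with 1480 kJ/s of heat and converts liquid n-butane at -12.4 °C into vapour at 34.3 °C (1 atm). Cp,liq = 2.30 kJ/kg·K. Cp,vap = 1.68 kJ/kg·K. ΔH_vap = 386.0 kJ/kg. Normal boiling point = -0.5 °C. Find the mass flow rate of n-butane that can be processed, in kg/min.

Δh = 2.30×(-0.5−-12.4) + 386.0 + 1.68×(34.3−-0.5) = 471.83 kJ/kg
Q = 1480 kJ/s = 1480 kJ/s = 88800 kJ/min
ṁ = Q/Δh = 88800 / 471.83 = 188.2 kg/min

ṁ = 188 kg/min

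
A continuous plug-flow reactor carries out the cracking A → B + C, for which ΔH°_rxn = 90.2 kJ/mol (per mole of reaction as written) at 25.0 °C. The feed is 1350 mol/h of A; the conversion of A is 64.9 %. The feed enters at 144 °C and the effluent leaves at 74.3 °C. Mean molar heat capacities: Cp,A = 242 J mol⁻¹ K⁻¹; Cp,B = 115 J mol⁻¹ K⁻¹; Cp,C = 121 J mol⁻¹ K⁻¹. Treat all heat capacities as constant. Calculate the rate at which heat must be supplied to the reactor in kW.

Extent of reaction ξ = 0.649 × 1350 = 876.15 mol/h
Reaction term: ξ·ΔH°_rxn = 876.15 × 90.2 = 79029 kJ/h
Sensible, feed 144→25 °C: -38877 kJ/h
Outlet flows (mol/h): A 473.85, B 876.15, C 876.15
Sensible, products 25→74.3 °C: 15847 kJ/h
Q = ΔH = 55999 kJ/h = 15.555 kW
Heat supplied = 15.555 kW

Q_in = 15.6 kW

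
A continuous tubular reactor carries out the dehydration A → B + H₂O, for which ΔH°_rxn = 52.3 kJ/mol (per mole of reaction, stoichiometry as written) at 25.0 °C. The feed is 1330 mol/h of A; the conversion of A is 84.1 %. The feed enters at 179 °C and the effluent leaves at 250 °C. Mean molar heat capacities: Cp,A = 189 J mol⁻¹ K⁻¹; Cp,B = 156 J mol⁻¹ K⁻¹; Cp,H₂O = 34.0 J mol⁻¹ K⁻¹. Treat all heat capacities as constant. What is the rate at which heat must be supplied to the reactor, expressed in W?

Q_in = 21300 W

Extent of reaction ξ = 0.841 × 1330 = 1118.5 mol/h
Reaction term: ξ·ΔH°_rxn = 1118.5 × 52.3 = 58499 kJ/h
Sensible, feed 179→25 °C: -38711 kJ/h
Outlet flows (mol/h): A 211.47, B 1118.5, H₂O 1118.5
Sensible, products 25→250 °C: 56810 kJ/h
Q = ΔH = 76598 kJ/h = 21.277 kW
Heat supplied = 21277 W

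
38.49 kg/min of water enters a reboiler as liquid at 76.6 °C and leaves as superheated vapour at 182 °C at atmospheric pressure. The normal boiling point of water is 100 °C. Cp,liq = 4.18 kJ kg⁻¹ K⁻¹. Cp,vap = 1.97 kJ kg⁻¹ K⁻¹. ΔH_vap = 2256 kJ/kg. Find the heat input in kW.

liquid 76.6→100 °C: 97.812 kJ/kg
vaporisation at 100 °C: 2256 kJ/kg
vapour 100→182 °C: 161.54 kJ/kg
Δh = 97.812 + 2256 + 161.54 = 2515.4 kJ/kg
Q = ṁ·Δh = 38.49 kg/min × 2515.4 kJ/kg = 96816 kJ/min
|Q| = 1613.6 kW

Q = 1610 kW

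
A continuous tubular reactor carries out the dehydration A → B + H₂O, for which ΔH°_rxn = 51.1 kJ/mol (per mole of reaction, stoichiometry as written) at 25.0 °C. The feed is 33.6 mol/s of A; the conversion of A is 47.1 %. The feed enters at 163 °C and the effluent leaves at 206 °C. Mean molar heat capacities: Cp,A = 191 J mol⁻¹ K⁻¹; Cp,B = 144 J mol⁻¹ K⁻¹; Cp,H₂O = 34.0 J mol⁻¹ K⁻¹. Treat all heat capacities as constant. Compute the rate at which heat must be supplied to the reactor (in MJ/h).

Extent of reaction ξ = 0.471 × 33.6 = 15.826 mol/s
Reaction term: ξ·ΔH°_rxn = 15.826 × 51.1 = 808.69 kJ/s
Sensible, feed 163→25 °C: -885.63 kJ/s
Outlet flows (mol/s): A 17.774, B 15.826, H₂O 15.826
Sensible, products 25→206 °C: 1124.3 kJ/s
Q = ΔH = 1047.4 kJ/s = 1047.4 kW
Heat supplied = 3770.7 MJ/h

Q_in = 3770 MJ/h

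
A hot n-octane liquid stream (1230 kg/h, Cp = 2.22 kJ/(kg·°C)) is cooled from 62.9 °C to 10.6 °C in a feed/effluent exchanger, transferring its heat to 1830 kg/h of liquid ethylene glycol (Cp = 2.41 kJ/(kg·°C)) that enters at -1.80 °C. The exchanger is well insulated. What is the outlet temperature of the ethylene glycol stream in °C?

T_c,out = 30.6 °C

Heat released by hot stream: Q = 1230 × 2.22 × (62.9 − 10.6) = 142810 kJ/h
Energy balance on cold side (adiabatic exchanger): Q = ṁ_c·Cp_c·(T_c,out − T_c,in)
T_c,out = -1.80 + 142810/(1830 × 2.41) = 30.581 °C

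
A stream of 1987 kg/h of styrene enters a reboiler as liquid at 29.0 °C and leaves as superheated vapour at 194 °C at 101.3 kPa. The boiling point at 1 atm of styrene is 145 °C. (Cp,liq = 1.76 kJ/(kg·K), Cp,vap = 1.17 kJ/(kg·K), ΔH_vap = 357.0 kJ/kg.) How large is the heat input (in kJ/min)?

Q = 20500 kJ/min

liquid 29.0→145 °C: 204.16 kJ/kg
vaporisation at 145 °C: 357 kJ/kg
vapour 145→194 °C: 57.33 kJ/kg
Δh = 204.16 + 357 + 57.33 = 618.49 kJ/kg
Q = ṁ·Δh = 1987 kg/h × 618.49 kJ/kg = 1.2289e+06 kJ/h
|Q| = 341.37 kW = 20482 kJ/min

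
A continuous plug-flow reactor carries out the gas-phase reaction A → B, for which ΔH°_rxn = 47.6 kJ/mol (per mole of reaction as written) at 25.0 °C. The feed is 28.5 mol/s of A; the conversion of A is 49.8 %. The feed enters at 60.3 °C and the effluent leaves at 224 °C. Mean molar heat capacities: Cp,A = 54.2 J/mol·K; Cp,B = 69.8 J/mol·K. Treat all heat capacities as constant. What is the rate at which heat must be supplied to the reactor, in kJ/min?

Q_in = 58400 kJ/min

Extent of reaction ξ = 0.498 × 28.5 = 14.193 mol/s
Reaction term: ξ·ΔH°_rxn = 14.193 × 47.6 = 675.59 kJ/s
Sensible, feed 60.3→25 °C: -54.528 kJ/s
Outlet flows (mol/s): A 14.307, B 14.193
Sensible, products 25→224 °C: 351.46 kJ/s
Q = ΔH = 972.51 kJ/s = 972.51 kW
Heat supplied = 58351 kJ/min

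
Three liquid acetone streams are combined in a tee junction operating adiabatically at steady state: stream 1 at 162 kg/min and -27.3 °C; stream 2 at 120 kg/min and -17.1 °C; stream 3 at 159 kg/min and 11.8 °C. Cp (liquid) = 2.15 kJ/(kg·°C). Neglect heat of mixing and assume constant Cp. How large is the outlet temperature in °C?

Adiabatic, steady state ⇒ Σ ṁᵢCp,ᵢ(T_out − Tᵢ) = 0
Σ ṁᵢCp,ᵢTᵢ = 162×2.15×-27.3 + 120×2.15×-17.1 + 159×2.15×11.8 = -9886.6
Σ ṁᵢCp,ᵢ = 162×2.15 + 120×2.15 + 159×2.15 = 948.15
T_out = -9886.6 / 948.15 = -10.427 °C

T_out = -10.4 °C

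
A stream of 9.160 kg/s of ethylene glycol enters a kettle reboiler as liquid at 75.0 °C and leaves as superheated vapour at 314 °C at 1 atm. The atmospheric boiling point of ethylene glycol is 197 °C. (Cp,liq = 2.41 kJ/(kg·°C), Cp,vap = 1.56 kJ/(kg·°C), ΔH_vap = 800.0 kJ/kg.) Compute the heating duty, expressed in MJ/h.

liquid 75.0→197 °C: 294.02 kJ/kg
vaporisation at 197 °C: 800 kJ/kg
vapour 197→314 °C: 182.52 kJ/kg
Δh = 294.02 + 800 + 182.52 = 1276.5 kJ/kg
Q = ṁ·Δh = 9.160 kg/s × 1276.5 kJ/kg = 11693 kJ/s
|Q| = 11693 kW = 42095 MJ/h

Q = 42100 MJ/h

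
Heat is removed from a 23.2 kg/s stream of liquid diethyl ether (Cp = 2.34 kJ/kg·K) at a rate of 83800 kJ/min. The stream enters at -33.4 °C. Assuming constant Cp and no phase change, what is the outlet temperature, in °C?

T_out = -59.1 °C

Q = 83800 kJ/min = 1396.7 kJ/s
ΔT = Q/(ṁ·Cp) = 1396.7/(23.2×2.34) = 25.727 K
T_out = -33.4 − 25.727 = -59.127 °C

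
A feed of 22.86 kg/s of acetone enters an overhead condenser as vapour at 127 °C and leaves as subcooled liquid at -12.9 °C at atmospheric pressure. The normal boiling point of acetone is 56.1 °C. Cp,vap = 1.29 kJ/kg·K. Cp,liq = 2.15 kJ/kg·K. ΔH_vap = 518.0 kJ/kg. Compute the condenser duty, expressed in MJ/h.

vapour 127→56.1 °C: -91.461 kJ/kg
condensation at 56.1 °C: -518 kJ/kg
liquid 56.1→-12.9 °C: -148.35 kJ/kg
Δh = -91.461 + -518 + -148.35 = -757.81 kJ/kg
Q = ṁ·Δh = 22.86 kg/s × -757.81 kJ/kg = -17324 kJ/s
|Q| = 17324 kW = 62365 MJ/h

Q_c = 62400 MJ/h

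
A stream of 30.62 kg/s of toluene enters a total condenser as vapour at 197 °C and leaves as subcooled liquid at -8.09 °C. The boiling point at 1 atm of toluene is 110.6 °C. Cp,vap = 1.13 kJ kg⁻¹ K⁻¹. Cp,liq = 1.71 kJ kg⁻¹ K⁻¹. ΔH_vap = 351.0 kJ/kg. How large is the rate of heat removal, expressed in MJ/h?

Q_c = 71800 MJ/h

vapour 197→110.6 °C: -97.632 kJ/kg
condensation at 110.6 °C: -351 kJ/kg
liquid 110.6→-8.09 °C: -202.96 kJ/kg
Δh = -97.632 + -351 + -202.96 = -651.59 kJ/kg
Q = ṁ·Δh = 30.62 kg/s × -651.59 kJ/kg = -19952 kJ/s
|Q| = 19952 kW = 71826 MJ/h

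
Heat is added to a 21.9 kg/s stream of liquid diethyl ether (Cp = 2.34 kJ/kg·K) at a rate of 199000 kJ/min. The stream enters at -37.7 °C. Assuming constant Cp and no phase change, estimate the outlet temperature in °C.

T_out = 27.0 °C

Q = 199000 kJ/min = 3316.7 kJ/s
ΔT = Q/(ṁ·Cp) = 3316.7/(21.9×2.34) = 64.72 K
T_out = -37.7 + 64.72 = 27.02 °C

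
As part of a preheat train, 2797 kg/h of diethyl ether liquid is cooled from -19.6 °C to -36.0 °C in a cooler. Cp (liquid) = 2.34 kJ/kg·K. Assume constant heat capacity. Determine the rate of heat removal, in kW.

Q_c = 29.8 kW

Q = ṁ·Cp·ΔT = 2797 × 2.34 × (-36.0 − -19.6) = -107340 kJ/h
Converting: 107340 / 3600 s = 29.816 kW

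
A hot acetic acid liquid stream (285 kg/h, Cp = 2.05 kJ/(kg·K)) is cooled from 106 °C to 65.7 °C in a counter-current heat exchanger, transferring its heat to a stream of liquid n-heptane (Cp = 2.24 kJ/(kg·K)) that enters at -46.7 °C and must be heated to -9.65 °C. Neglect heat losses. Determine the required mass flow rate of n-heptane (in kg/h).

ṁ_c = 284 kg/h

Heat released by hot stream: Q = 285 × 2.05 × (106 − 65.7) = 23545 kJ/h
Energy balance on cold side (adiabatic exchanger): Q = ṁ_c·Cp_c·(T_c,out − T_c,in)
ṁ_c = 23545 / [2.24 × (-9.65 − -46.7)] = 283.71 kg/h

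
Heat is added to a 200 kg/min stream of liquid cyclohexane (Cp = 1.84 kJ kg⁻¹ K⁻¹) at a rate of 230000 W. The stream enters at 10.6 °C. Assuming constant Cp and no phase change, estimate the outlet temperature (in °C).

Q = 230000 W = 13800 kJ/min
ΔT = Q/(ṁ·Cp) = 13800/(200×1.84) = 37.5 K
T_out = 10.6 + 37.5 = 48.1 °C

T_out = 48.1 °C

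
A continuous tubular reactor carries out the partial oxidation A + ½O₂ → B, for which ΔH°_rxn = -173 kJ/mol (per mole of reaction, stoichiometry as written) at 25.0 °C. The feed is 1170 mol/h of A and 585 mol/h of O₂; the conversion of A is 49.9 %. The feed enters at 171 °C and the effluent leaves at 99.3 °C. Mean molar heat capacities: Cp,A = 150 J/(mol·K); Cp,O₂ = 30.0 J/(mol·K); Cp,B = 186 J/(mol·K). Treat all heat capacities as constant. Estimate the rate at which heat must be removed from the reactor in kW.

Q_out = 31.6 kW

Extent of reaction ξ = 0.499 × 1170 = 583.83 mol/h
Reaction term: ξ·ΔH°_rxn = 583.83 × -173 = -101000 kJ/h
Sensible, feed 171→25 °C: -28185 kJ/h
Outlet flows (mol/h): A 586.17, O₂ 293.08, B 583.83
Sensible, products 25→99.3 °C: 15255 kJ/h
Q = ΔH = -113930 kJ/h = -31.648 kW
Heat removed = 31.648 kW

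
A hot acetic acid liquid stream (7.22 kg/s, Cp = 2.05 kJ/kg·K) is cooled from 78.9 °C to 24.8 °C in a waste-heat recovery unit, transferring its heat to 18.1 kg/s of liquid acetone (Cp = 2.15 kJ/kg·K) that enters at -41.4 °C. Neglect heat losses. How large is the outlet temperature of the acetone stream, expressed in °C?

T_c,out = -20.8 °C

Heat released by hot stream: Q = 7.22 × 2.05 × (78.9 − 24.8) = 800.73 kJ/s
Energy balance on cold side (adiabatic exchanger): Q = ṁ_c·Cp_c·(T_c,out − T_c,in)
T_c,out = -41.4 + 800.73/(18.1 × 2.15) = -20.824 °C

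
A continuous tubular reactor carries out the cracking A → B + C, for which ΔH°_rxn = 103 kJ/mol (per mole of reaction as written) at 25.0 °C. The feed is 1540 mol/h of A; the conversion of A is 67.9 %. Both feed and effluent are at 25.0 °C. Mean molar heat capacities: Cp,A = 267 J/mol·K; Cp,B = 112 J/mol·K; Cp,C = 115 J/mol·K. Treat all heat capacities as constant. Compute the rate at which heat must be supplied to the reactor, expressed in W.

Extent of reaction ξ = 0.679 × 1540 = 1045.7 mol/h
Reaction term: ξ·ΔH°_rxn = 1045.7 × 103 = 107700 kJ/h
Q = ΔH = 107700 kJ/h = 29.917 kW
Heat supplied = 29917 W

Q_in = 29900 W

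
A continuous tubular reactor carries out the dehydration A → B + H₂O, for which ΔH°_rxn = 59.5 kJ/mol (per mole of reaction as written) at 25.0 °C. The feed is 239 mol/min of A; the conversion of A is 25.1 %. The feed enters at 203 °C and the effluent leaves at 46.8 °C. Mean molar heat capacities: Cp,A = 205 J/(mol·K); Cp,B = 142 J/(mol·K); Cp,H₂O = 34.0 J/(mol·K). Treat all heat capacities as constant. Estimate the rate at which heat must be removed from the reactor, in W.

Q_out = 68700 W

Extent of reaction ξ = 0.251 × 239 = 59.989 mol/min
Reaction term: ξ·ΔH°_rxn = 59.989 × 59.5 = 3569.3 kJ/min
Sensible, feed 203→25 °C: -8721.1 kJ/min
Outlet flows (mol/min): A 179.01, B 59.989, H₂O 59.989
Sensible, products 25→46.8 °C: 1030.2 kJ/min
Q = ΔH = -4121.6 kJ/min = -68.693 kW
Heat removed = 68693 W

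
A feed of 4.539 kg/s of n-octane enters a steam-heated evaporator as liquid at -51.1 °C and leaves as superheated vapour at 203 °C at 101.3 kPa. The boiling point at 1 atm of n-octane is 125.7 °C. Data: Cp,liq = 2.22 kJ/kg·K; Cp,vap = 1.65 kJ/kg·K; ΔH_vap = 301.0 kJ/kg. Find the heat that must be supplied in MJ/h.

Q = 13400 MJ/h

liquid -51.1→125.7 °C: 392.5 kJ/kg
vaporisation at 125.7 °C: 301 kJ/kg
vapour 125.7→203 °C: 127.54 kJ/kg
Δh = 392.5 + 301 + 127.54 = 821.04 kJ/kg
Q = ṁ·Δh = 4.539 kg/s × 821.04 kJ/kg = 3726.7 kJ/s
|Q| = 3726.7 kW = 13416 MJ/h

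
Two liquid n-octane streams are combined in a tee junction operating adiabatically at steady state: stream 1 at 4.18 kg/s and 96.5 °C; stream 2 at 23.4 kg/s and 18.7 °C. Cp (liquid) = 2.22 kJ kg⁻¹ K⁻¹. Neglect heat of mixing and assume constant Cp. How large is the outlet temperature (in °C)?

T_out = 30.5 °C

Adiabatic, steady state ⇒ Σ ṁᵢCp,ᵢ(T_out − Tᵢ) = 0
Σ ṁᵢCp,ᵢTᵢ = 4.18×2.22×96.5 + 23.4×2.22×18.7 = 1866.9
Σ ṁᵢCp,ᵢ = 4.18×2.22 + 23.4×2.22 = 61.228
T_out = 1866.9 / 61.228 = 30.491 °C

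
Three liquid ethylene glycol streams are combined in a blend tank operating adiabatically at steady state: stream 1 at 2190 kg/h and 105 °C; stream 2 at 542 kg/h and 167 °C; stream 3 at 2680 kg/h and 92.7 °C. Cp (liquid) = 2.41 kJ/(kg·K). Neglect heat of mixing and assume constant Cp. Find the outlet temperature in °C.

Energy balance with Q = 0: Σ ṁᵢCp,ᵢ(T_out − Tᵢ) = 0
T_out = Σ ṁᵢCp,ᵢTᵢ / Σ ṁᵢCp,ᵢ
      = 1.371e+06 / 13043 = 105.12 °C

T_out = 105 °C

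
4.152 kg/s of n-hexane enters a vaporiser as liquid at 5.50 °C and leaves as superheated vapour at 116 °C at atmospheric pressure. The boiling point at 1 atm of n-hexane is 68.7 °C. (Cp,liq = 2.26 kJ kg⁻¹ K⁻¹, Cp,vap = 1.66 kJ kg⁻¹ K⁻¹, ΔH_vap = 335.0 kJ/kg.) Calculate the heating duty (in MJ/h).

Q = 8320 MJ/h

liquid 5.50→68.7 °C: 142.83 kJ/kg
vaporisation at 68.7 °C: 335 kJ/kg
vapour 68.7→116 °C: 78.518 kJ/kg
Δh = 142.83 + 335 + 78.518 = 556.35 kJ/kg
Q = ṁ·Δh = 4.152 kg/s × 556.35 kJ/kg = 2310 kJ/s
|Q| = 2310 kW = 8315.9 MJ/h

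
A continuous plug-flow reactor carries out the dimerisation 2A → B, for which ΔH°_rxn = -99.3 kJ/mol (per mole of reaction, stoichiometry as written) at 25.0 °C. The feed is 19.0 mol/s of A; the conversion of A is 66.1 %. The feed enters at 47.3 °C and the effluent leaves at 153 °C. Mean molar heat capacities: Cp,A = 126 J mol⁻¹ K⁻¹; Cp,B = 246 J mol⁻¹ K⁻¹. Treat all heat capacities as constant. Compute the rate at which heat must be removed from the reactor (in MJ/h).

Q_out = 1350 MJ/h

Extent of reaction ξ = 0.661 × 19.0 / 2 = 6.2795 mol/s
Reaction term: ξ·ΔH°_rxn = 6.2795 × -99.3 = -623.55 kJ/s
Sensible, feed 47.3→25 °C: -53.386 kJ/s
Outlet flows (mol/s): A 6.441, B 6.2795
Sensible, products 25→153 °C: 301.61 kJ/s
Q = ΔH = -375.33 kJ/s = -375.33 kW
Heat removed = 1351.2 MJ/h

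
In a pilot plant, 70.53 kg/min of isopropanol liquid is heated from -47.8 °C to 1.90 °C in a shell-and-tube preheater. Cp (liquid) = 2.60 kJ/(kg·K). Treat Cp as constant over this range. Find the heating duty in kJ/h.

Q = 547000 kJ/h

Q = ṁ·Cp·ΔT = 70.53 × 2.60 × (1.90 − -47.8) = 9113.9 kJ/min
Converting: 9113.9 / 60 s = 151.9 kW
Heating duty = 546830 kJ/h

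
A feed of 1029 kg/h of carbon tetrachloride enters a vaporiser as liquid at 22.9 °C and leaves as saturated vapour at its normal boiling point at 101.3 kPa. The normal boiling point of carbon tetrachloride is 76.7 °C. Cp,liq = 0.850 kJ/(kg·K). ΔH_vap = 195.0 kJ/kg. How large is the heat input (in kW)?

liquid 22.9→76.7 °C: 45.73 kJ/kg
vaporisation at 76.7 °C: 195 kJ/kg
Δh = 45.73 + 195 = 240.73 kJ/kg
Q = ṁ·Δh = 1029 kg/h × 240.73 kJ/kg = 247710 kJ/h
|Q| = 68.809 kW

Q = 68.8 kW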